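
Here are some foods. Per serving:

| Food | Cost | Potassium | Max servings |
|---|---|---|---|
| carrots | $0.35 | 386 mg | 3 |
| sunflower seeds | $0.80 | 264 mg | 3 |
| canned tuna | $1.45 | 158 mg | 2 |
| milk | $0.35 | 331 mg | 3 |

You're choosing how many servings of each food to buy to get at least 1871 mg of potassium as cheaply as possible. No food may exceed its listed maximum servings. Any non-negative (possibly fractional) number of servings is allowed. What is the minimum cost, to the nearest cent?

Cost per mg of potassium: carrots $0.0009, milk $0.0011, sunflower seeds $0.0030, canned tuna $0.0092.
Take 3 servings of carrots: +1158.0 mg potassium for $1.05 (total $1.05, still need 713.0 mg).
Take 2.154 servings of milk: +713.0 mg potassium for $0.75 (total $1.80, still need 0.0 mg).
Greedy by cheapest-per-mg is optimal for a single linear constraint, so the minimum cost is $1.80.

$1.80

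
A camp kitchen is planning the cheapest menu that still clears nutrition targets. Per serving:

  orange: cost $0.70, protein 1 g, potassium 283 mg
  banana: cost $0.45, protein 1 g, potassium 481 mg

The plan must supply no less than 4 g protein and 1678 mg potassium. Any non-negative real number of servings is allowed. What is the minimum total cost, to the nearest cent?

$1.80

Minimising a linear cost over {protein ≥ 4, potassium ≥ 1678, servings ≥ 0} — the optimum is at a vertex, using one or two foods.
orange only: max(4/1, 1678/283) = 5.929 servings → $4.15.
banana only: max(4/1, 1678/481) = 4 servings → $1.80.
orange + banana with both tight: 1.242 servings and 2.758 servings → $2.11.
So the least-cost plan costs $1.80.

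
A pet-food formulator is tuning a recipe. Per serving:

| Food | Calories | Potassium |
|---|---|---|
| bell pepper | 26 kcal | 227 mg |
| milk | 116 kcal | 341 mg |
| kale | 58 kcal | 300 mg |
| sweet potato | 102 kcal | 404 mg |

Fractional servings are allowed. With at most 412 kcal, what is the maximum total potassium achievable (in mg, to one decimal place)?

Potassium per kcal: bell pepper 8.731, kale 5.172, sweet potato 3.961, milk 2.94.
With no serving limits, spend the whole calories allowance on bell pepper: 412 kcal / 26 kcal × 227 mg = 3597.1 mg.

3597.1 mg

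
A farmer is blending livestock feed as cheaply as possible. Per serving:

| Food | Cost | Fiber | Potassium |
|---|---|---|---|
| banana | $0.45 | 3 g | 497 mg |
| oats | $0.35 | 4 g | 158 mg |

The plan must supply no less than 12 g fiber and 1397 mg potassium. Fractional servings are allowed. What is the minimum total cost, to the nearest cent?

This is a tiny linear program; its minimum lies at a vertex of the feasible set. List the vertices and price them.
banana only: max(12/3, 1397/497) = 4 servings → $1.80.
oats only: max(12/4, 1397/158) = 8.842 servings → $3.09.
banana + oats with both tight: 2.439 servings and 1.171 servings → $1.51.
So the least-cost plan costs $1.51.

$1.51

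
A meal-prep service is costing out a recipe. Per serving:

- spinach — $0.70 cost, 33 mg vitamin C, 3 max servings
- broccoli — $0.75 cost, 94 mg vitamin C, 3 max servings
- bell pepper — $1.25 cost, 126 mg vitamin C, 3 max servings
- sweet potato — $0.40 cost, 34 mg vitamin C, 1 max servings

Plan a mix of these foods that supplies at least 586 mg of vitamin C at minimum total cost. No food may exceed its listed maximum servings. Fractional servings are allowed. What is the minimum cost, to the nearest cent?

Cost per mg of vitamin C: broccoli $0.0080, bell pepper $0.0099, sweet potato $0.0118, spinach $0.0212.
Take 3 servings of broccoli: +282.0 mg vitamin C for $2.25 (total $2.25, still need 304.0 mg).
Take 2.413 servings of bell pepper: +304.0 mg vitamin C for $3.02 (total $5.27, still need 0.0 mg).
Greedy by cheapest-per-mg is optimal for a single linear constraint, so the minimum cost is $5.27.

$5.27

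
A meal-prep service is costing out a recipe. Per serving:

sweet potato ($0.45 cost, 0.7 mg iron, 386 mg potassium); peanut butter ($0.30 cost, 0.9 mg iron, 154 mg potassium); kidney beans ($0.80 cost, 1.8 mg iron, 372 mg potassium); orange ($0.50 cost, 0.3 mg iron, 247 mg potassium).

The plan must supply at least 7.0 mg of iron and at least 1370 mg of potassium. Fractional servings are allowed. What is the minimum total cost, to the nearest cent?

$2.47

The cheapest plan sits at a corner of the feasible region — with two constraints it uses at most two foods.
sweet potato only: max(7.0/0.7, 1370/386) = 10 servings → $4.50.
peanut butter only: max(7.0/0.9, 1370/154) = 8.896 servings → $2.67.
kidney beans only: max(7.0/1.8, 1370/372) = 3.889 servings → $3.11.
orange only: max(7.0/0.3, 1370/247) = 23.33 servings → $11.67.
sweet potato + peanut butter with both tight: 0.6469 servings and 7.275 servings → $2.47.
sweet potato + kidney beans with both targets exact would need a negative amount; discard.
sweet potato + orange: the both-tight solution has a negative serving — not a feasible corner.
peanut butter + kidney beans with both tight: 2.396 servings and 2.691 servings → $2.87.
peanut butter + orange with both tight: 7.484 servings and 0.8802 servings → $2.69.
kidney beans + orange with both targets exact would need a negative amount; discard.
So the least-cost plan costs $2.47.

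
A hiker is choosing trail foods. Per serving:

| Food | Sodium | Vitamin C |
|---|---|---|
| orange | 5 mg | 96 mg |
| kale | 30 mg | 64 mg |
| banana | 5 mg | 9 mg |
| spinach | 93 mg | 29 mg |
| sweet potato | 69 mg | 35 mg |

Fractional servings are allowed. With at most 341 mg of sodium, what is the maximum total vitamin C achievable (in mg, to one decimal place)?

Vitamin C per mg sodium: orange 19.2, kale 2.133, banana 1.8, sweet potato 0.5072, spinach 0.3118.
With no serving limits, spend the whole sodium allowance on orange: 341 mg / 5 mg × 96 mg = 6547.2 mg.

6547.2 mg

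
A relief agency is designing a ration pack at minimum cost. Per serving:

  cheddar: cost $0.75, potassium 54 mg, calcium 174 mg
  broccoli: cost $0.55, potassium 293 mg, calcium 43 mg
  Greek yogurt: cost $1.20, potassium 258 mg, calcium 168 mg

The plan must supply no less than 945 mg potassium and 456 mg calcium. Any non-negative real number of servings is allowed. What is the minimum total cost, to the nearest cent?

With two linear requirements the optimum uses one or two foods; enumerate the corners.
cheddar only: max(945/54, 456/174) = 17.5 servings → $13.12.
broccoli only: max(945/293, 456/43) = 10.6 servings → $5.83.
Greek yogurt only: max(945/258, 456/168) = 3.663 servings → $4.40.
cheddar + broccoli with both tight: 1.911 servings and 2.873 servings → $3.01.
cheddar + Greek yogurt with both targets exact would need a negative amount; discard.
broccoli + Greek yogurt with both tight: 1.078 servings and 2.438 servings → $3.52.
Cheapest feasible corner: $3.01.

$3.01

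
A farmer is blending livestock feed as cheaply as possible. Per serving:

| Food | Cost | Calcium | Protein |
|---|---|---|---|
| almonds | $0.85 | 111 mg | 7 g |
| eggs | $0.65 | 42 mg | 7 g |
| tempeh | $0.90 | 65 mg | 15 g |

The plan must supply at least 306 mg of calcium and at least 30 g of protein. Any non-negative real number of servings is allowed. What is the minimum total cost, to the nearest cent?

$2.74

This is a tiny linear program; its minimum lies at a vertex of the feasible set. List the vertices and price them.
almonds only: max(306/111, 30/7) = 4.286 servings → $3.64.
eggs only: max(306/42, 30/7) = 7.286 servings → $4.74.
tempeh only: max(306/65, 30/15) = 4.708 servings → $4.24.
almonds + eggs with both tight: 1.826 servings and 2.46 servings → $3.15.
almonds + tempeh with both tight: 2.182 servings and 0.9818 servings → $2.74.
eggs + tempeh: the both-tight solution has a negative serving — not a feasible corner.
The minimum over all feasible corners is $2.74.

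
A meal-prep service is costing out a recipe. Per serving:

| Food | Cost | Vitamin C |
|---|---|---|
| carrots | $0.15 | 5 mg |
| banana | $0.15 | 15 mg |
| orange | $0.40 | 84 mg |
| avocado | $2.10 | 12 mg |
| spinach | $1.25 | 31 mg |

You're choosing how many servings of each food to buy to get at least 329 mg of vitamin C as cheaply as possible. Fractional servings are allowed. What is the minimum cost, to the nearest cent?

$1.57

Cost per mg of vitamin C: orange $0.0048, banana $0.0100, carrots $0.0300, spinach $0.0403, avocado $0.1750.
With no serving limits, use only orange: 329 mg / 84 mg = 3.917 servings × $0.40 = $1.57.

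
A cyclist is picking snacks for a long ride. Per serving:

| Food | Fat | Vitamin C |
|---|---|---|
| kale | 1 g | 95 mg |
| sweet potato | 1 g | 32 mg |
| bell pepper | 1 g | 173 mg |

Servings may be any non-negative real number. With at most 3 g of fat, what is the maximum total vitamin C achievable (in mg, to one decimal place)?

519.0 mg

Vitamin C per g fat: bell pepper 173, kale 95, sweet potato 32.
With no serving limits, spend the whole fat allowance on bell pepper: 3 g / 1 g × 173 mg = 519.0 mg.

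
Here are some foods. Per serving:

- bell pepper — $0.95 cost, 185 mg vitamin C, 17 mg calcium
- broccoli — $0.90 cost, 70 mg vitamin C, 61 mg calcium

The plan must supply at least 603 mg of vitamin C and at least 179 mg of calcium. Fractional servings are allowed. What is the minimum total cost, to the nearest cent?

With two linear requirements the optimum uses one or two foods; enumerate the corners.
bell pepper only: max(603/185, 179/17) = 10.53 servings → $10.00.
broccoli only: max(603/70, 179/61) = 8.614 servings → $7.75.
bell pepper + broccoli with both tight: 2.402 servings and 2.265 servings → $4.32.
So the least-cost plan costs $4.32.

$4.32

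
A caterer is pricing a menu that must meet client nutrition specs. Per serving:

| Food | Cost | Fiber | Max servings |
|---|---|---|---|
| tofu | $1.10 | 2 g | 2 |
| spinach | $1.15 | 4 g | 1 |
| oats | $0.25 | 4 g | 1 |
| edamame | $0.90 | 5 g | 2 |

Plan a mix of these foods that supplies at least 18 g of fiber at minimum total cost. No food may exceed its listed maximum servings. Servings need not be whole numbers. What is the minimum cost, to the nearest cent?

$3.20

Cost per g of fiber: oats $0.0625, edamame $0.1800, spinach $0.2875, tofu $0.5500.
Take 1 serving of oats: +4.0 g fiber for $0.25 (total $0.25, still need 14.0 g).
Take 2 servings of edamame: +10.0 g fiber for $1.80 (total $2.05, still need 4.0 g).
Take 1 serving of spinach: +4.0 g fiber for $1.15 (total $3.20, still need 0.0 g).
Greedy by cheapest-per-g is optimal for a single linear constraint, so the minimum cost is $3.20.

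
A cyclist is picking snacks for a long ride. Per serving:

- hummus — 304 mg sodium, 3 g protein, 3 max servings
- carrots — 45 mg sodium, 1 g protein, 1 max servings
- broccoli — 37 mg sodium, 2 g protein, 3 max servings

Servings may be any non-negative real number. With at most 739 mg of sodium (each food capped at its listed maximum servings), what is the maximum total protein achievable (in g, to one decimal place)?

Protein per mg sodium: broccoli 0.05405, carrots 0.02222, hummus 0.009868.
Take 3 servings of broccoli: uses 111 mg sodium, +6.0 g protein (running total 6.0 g).
Take 1 serving of carrots: uses 45 mg sodium, +1.0 g protein (running total 7.0 g).
Take 1.918 servings of hummus: uses 583 mg sodium, +5.8 g protein (running total 12.8 g).
Greedy by best ratio exhausts the sodium allowance optimally: 12.8 g.

12.8 g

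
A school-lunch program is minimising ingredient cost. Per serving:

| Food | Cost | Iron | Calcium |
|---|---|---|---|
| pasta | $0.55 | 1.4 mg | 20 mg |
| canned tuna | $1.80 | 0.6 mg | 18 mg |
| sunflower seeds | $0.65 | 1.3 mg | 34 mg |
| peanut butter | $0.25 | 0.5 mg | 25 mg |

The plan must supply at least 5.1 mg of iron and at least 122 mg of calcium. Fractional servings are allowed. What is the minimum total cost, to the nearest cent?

$2.15

For a min-cost LP with two ≥-constraints, a basic feasible solution has at most two positive variables.
pasta only: max(5.1/1.4, 122/20) = 6.1 servings → $3.35.
canned tuna only: max(5.1/0.6, 122/18) = 8.5 servings → $15.30.
sunflower seeds only: max(5.1/1.3, 122/34) = 3.923 servings → $2.55.
peanut butter only: max(5.1/0.5, 122/25) = 10.2 servings → $2.55.
pasta + canned tuna with both tight: 1.409 servings and 5.212 servings → $10.16.
pasta + sunflower seeds with both tight: 0.6852 servings and 3.185 servings → $2.45.
pasta + peanut butter with both tight: 2.66 servings and 2.752 servings → $2.15.
canned tuna + sunflower seeds with both targets exact would need a negative amount; discard.
canned tuna + peanut butter: the both-tight solution has a negative serving — not a feasible corner.
sunflower seeds + peanut butter: the both-tight solution has a negative serving — not a feasible corner.
The minimum over all feasible corners is $2.15.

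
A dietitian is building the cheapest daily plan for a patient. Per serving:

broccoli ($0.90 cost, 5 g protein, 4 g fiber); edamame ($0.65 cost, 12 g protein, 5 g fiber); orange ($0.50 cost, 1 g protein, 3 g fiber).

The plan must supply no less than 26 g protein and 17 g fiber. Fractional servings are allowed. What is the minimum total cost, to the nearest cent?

$2.21

Compare the cost at each extreme point of the feasible region.
broccoli only: max(26/5, 17/4) = 5.2 servings → $4.68.
edamame only: max(26/12, 17/5) = 3.4 servings → $2.21.
orange only: max(26/1, 17/3) = 26 servings → $13.00.
broccoli + edamame with both tight: 3.217 servings and 0.8261 servings → $3.43.
broccoli + orange with both targets exact would need a negative amount; discard.
edamame + orange with both tight: 1.968 servings and 2.387 servings → $2.47.
The minimum over all feasible corners is $2.21.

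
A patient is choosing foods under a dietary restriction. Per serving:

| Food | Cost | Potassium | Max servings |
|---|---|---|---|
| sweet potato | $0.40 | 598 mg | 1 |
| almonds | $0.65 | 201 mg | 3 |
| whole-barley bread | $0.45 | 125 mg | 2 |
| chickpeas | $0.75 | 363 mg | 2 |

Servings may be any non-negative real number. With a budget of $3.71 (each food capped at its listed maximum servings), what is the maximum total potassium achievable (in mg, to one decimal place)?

1883.7 mg

Potassium per dollar: sweet potato 1495, chickpeas 484, almonds 309.2, whole-barley bread 277.8.
Take 1 serving of sweet potato: spends $0.40, +598.0 mg potassium (running total 598.0 mg).
Take 2 servings of chickpeas: spends $1.50, +726.0 mg potassium (running total 1324.0 mg).
Take 2.785 servings of almonds: spends $1.81, +559.7 mg potassium (running total 1883.7 mg).
Filling greedily by potassium-per-dollar is optimal for one linear limit, giving 1883.7 mg.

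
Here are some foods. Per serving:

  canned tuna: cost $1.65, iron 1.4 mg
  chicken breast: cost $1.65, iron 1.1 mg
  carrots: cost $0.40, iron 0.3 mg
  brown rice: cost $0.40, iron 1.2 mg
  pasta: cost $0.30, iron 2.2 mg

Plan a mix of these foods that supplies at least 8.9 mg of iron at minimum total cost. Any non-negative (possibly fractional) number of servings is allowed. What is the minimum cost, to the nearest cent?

$1.21

Cost per mg of iron: pasta $0.1364, brown rice $0.3333, canned tuna $1.1786, carrots $1.3333, chicken breast $1.5000.
With no serving limits, use only pasta: 8.9 mg / 2.2 mg = 4.045 servings × $0.30 = $1.21.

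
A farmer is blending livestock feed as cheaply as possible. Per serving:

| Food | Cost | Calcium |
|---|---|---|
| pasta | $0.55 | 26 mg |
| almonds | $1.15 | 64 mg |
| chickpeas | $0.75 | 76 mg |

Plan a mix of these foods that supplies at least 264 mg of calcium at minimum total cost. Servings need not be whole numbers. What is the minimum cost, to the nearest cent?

Cost per mg of calcium: chickpeas $0.0099, almonds $0.0180, pasta $0.0212.
With no serving limits, use only chickpeas: 264 mg / 76 mg = 3.474 servings × $0.75 = $2.61.

$2.61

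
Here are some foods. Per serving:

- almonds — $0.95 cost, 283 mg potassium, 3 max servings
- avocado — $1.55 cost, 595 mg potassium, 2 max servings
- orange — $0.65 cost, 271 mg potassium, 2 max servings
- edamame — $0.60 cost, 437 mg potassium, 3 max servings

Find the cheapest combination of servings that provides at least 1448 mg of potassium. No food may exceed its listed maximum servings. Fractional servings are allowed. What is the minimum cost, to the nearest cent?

Cost per mg of potassium: edamame $0.0014, orange $0.0024, avocado $0.0026, almonds $0.0034.
Take 3 servings of edamame: +1311.0 mg potassium for $1.80 (total $1.80, still need 137.0 mg).
Take 0.5055 servings of orange: +137.0 mg potassium for $0.33 (total $2.13, still need 0.0 mg).
Greedy by cheapest-per-mg is optimal for a single linear constraint, so the minimum cost is $2.13.

$2.13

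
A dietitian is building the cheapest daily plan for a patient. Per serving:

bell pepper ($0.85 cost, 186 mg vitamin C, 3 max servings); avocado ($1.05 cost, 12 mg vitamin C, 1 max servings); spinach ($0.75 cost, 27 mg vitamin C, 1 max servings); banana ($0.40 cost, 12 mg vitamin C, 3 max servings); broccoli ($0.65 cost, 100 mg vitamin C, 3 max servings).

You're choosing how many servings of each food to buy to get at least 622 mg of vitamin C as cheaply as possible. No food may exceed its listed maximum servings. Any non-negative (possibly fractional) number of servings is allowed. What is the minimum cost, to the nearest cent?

$2.97

Cost per mg of vitamin C: bell pepper $0.0046, broccoli $0.0065, spinach $0.0278, banana $0.0333, avocado $0.0875.
Take 3 servings of bell pepper: +558.0 mg vitamin C for $2.55 (total $2.55, still need 64.0 mg).
Take 0.64 servings of broccoli: +64.0 mg vitamin C for $0.42 (total $2.97, still need 0.0 mg).
Filling from the cheapest source first is optimal under one linear minimum: $2.97.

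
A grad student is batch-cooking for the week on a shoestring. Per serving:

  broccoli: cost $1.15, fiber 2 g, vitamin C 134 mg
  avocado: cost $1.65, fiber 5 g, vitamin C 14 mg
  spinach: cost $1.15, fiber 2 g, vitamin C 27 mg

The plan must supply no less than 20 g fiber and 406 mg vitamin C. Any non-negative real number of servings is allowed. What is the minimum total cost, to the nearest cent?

$7.94

The cheapest plan sits at a corner of the feasible region — with two constraints it uses at most two foods.
broccoli only: max(20/2, 406/134) = 10 servings → $11.50.
avocado only: max(20/5, 406/14) = 29 servings → $47.85.
spinach only: max(20/2, 406/27) = 15.04 servings → $17.29.
broccoli + avocado with both tight: 2.726 servings and 2.91 servings → $7.94.
broccoli + spinach with both tight: 1.271 servings and 8.729 servings → $11.50.
avocado + spinach: intersection lies outside the first quadrant.
So the least-cost plan costs $7.94.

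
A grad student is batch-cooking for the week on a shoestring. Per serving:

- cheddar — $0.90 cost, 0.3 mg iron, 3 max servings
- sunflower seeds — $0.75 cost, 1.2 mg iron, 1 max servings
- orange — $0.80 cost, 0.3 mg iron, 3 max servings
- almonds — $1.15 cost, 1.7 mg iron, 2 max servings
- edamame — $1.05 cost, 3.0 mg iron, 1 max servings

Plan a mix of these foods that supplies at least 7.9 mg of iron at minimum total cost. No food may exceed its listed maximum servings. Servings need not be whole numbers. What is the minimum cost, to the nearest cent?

$4.90

Cost per mg of iron: edamame $0.3500, sunflower seeds $0.6250, almonds $0.6765, orange $2.6667, cheddar $3.0000.
Take 1 serving of edamame: +3.0 mg iron for $1.05 (total $1.05, still need 4.9 mg).
Take 1 serving of sunflower seeds: +1.2 mg iron for $0.75 (total $1.80, still need 3.7 mg).
Take 2 servings of almonds: +3.4 mg iron for $2.30 (total $4.10, still need 0.3 mg).
Take 1 serving of orange: +0.3 mg iron for $0.80 (total $4.90, still need 0.0 mg).
Greedy by cheapest-per-mg is optimal for a single linear constraint, so the minimum cost is $4.90.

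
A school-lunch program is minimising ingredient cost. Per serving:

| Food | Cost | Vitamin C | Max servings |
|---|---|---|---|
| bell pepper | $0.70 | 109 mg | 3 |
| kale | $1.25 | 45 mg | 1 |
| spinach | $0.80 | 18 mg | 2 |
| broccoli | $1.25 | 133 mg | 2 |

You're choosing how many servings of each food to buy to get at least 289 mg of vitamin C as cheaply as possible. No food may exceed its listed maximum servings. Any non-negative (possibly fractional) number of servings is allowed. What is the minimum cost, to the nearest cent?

$1.86

Cost per mg of vitamin C: bell pepper $0.0064, broccoli $0.0094, kale $0.0278, spinach $0.0444.
Take 2.651 servings of bell pepper: +289.0 mg vitamin C for $1.86 (total $1.86, still need 0.0 mg).
Filling from the cheapest source first is optimal under one linear minimum: $1.86.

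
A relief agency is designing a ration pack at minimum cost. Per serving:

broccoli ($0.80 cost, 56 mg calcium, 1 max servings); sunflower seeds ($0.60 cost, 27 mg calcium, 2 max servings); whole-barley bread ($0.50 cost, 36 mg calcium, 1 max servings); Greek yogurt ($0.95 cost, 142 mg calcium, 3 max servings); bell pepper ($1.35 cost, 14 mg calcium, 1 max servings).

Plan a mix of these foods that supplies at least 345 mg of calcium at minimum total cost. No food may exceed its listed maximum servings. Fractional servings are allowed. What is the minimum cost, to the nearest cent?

$2.31

Cost per mg of calcium: Greek yogurt $0.0067, whole-barley bread $0.0139, broccoli $0.0143, sunflower seeds $0.0222, bell pepper $0.0964.
Take 2.43 servings of Greek yogurt: +345.0 mg calcium for $2.31 (total $2.31, still need 0.0 mg).
Greedy by cheapest-per-mg is optimal for a single linear constraint, so the minimum cost is $2.31.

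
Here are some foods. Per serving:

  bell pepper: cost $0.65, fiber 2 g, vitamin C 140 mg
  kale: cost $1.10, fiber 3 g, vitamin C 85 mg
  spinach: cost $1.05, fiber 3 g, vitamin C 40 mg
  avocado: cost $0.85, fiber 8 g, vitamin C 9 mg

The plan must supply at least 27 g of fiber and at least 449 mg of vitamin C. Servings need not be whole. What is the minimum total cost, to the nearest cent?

$4.20

Compare the cost at each extreme point of the feasible region.
bell pepper only: max(27/2, 449/140) = 13.5 servings → $8.78.
kale only: max(27/3, 449/85) = 9 servings → $9.90.
spinach only: max(27/3, 449/40) = 11.22 servings → $11.79.
avocado only: max(27/8, 449/9) = 49.89 servings → $42.41.
bell pepper + kale with both targets exact would need a negative amount; discard.
bell pepper + spinach with both tight: 0.7853 servings and 8.476 servings → $9.41.
bell pepper + avocado with both tight: 3.039 servings and 2.615 servings → $4.20.
kale + spinach with both tight: 1.978 servings and 7.022 servings → $9.55.
kale + avocado with both tight: 5.129 servings and 1.452 servings → $6.88.
spinach + avocado: intersection lies outside the first quadrant.
So the least-cost plan costs $4.20.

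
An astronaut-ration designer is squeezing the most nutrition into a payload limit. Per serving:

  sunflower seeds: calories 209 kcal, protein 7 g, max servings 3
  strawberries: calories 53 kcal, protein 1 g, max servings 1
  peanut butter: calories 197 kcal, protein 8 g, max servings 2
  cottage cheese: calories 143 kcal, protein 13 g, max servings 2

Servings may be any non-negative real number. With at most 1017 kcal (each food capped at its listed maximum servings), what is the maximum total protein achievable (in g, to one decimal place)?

Protein per kcal: cottage cheese 0.09091, peanut butter 0.04061, sunflower seeds 0.03349, strawberries 0.01887.
Take 2 servings of cottage cheese: uses 286 kcal, +26.0 g protein (running total 26.0 g).
Take 2 servings of peanut butter: uses 394 kcal, +16.0 g protein (running total 42.0 g).
Take 1.612 servings of sunflower seeds: uses 337 kcal, +11.3 g protein (running total 53.3 g).
Greedy by best ratio exhausts the calories allowance optimally: 53.3 g.

53.3 g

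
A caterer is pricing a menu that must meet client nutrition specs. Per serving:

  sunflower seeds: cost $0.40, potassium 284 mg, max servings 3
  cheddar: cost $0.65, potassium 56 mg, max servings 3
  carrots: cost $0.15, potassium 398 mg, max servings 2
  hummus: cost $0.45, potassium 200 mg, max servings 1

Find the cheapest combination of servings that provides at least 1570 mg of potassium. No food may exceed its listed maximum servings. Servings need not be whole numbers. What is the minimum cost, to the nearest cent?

$1.39

Cost per mg of potassium: carrots $0.0004, sunflower seeds $0.0014, hummus $0.0022, cheddar $0.0116.
Take 2 servings of carrots: +796.0 mg potassium for $0.30 (total $0.30, still need 774.0 mg).
Take 2.725 servings of sunflower seeds: +774.0 mg potassium for $1.09 (total $1.39, still need 0.0 mg).
Filling from the cheapest source first is optimal under one linear minimum: $1.39.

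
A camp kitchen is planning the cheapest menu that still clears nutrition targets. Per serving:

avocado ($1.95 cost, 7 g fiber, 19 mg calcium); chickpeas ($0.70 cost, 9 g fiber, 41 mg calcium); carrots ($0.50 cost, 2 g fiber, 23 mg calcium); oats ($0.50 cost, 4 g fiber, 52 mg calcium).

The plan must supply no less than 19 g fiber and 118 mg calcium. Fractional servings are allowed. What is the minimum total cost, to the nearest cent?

The cheapest plan sits at a corner of the feasible region — with two constraints it uses at most two foods.
avocado only: max(19/7, 118/19) = 6.211 servings → $12.11.
chickpeas only: max(19/9, 118/41) = 2.878 servings → $2.01.
carrots only: max(19/2, 118/23) = 9.5 servings → $4.75.
oats only: max(19/4, 118/52) = 4.75 servings → $2.38.
avocado + chickpeas: the both-tight solution has a negative serving — not a feasible corner.
avocado + carrots with both tight: 1.634 servings and 3.78 servings → $5.08.
avocado + oats with both tight: 1.792 servings and 1.615 servings → $4.30.
chickpeas + carrots with both tight: 1.608 servings and 2.264 servings → $2.26.
chickpeas + oats with both tight: 1.697 servings and 0.9309 servings → $1.65.
carrots + oats with both targets exact would need a negative amount; discard.
The minimum over all feasible corners is $1.65.

$1.65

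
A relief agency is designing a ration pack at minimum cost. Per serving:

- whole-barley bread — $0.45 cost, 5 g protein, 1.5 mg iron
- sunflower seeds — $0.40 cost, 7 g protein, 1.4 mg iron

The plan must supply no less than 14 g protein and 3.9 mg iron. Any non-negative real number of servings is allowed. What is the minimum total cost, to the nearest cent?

$1.11

This is a tiny linear program; its minimum lies at a vertex of the feasible set. List the vertices and price them.
whole-barley bread only: max(14/5, 3.9/1.5) = 2.8 servings → $1.26.
sunflower seeds only: max(14/7, 3.9/1.4) = 2.786 servings → $1.11.
whole-barley bread + sunflower seeds with both tight: 2.2 servings and 0.4286 servings → $1.16.
So the least-cost plan costs $1.11.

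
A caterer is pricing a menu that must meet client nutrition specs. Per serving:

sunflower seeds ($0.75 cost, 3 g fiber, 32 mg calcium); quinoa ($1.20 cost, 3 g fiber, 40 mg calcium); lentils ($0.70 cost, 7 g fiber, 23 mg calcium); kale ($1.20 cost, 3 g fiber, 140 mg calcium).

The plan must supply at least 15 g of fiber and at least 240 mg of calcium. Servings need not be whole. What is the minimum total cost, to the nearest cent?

A basic optimal solution has at most two foods positive. Try each food alone and each pair with both targets met exactly.
sunflower seeds only: max(15/3, 240/32) = 7.5 servings → $5.62.
quinoa only: max(15/3, 240/40) = 6 servings → $7.20.
lentils only: max(15/7, 240/23) = 10.43 servings → $7.30.
kale only: max(15/3, 240/140) = 5 servings → $6.00.
sunflower seeds + quinoa: the both-tight solution has a negative serving — not a feasible corner.
sunflower seeds + lentils with both targets exact would need a negative amount; discard.
sunflower seeds + kale with both tight: 4.259 servings and 0.7407 servings → $4.08.
quinoa + lentils: intersection lies outside the first quadrant.
quinoa + kale with both tight: 4.6 servings and 0.4 servings → $6.00.
lentils + kale with both tight: 1.515 servings and 1.465 servings → $2.82.
So the least-cost plan costs $2.82.

$2.82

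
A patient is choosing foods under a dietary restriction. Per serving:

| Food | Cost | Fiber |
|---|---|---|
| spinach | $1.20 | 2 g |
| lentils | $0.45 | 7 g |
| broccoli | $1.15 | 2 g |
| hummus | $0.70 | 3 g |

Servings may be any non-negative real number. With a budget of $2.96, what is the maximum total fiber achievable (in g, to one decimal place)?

46.0 g

Fiber per dollar: lentils 15.56, hummus 4.286, broccoli 1.739, spinach 1.667.
With no serving limits, spend the whole cost allowance on lentils: $2.96 / $0.45 × 7 g = 46.0 g.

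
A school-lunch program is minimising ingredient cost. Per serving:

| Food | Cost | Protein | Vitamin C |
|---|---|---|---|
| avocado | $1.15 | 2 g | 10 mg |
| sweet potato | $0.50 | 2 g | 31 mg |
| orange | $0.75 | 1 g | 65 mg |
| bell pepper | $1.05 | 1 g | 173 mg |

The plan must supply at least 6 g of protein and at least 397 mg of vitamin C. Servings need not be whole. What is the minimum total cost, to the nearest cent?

Check every corner: each single food scaled to meet both minima, and each pair solved so both constraints bind.
avocado only: max(6/2, 397/10) = 39.7 servings → $45.66.
sweet potato only: max(6/2, 397/31) = 12.81 servings → $6.40.
orange only: max(6/1, 397/65) = 6.108 servings → $4.58.
bell pepper only: max(6/1, 397/173) = 6 servings → $6.30.
avocado + sweet potato: intersection lies outside the first quadrant.
avocado + orange: the both-tight solution has a negative serving — not a feasible corner.
avocado + bell pepper with both tight: 1.908 servings and 2.185 servings → $4.49.
sweet potato + orange: intersection lies outside the first quadrant.
sweet potato + bell pepper with both tight: 2.035 servings and 1.93 servings → $3.04.
orange + bell pepper with both tight: 5.935 servings and 0.06481 servings → $4.52.
The minimum over all feasible corners is $3.04.

$3.04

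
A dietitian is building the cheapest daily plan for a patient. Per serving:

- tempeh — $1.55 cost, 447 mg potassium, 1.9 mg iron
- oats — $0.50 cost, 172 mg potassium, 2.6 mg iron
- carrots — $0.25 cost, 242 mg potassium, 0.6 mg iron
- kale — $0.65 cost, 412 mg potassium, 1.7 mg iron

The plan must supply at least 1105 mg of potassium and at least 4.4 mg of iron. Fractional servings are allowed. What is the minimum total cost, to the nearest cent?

$1.39

tempeh only: max(1105/447, 4.4/1.9) = 2.472 servings → $3.83.
oats only: max(1105/172, 4.4/2.6) = 6.424 servings → $3.21.
carrots only: max(1105/242, 4.4/0.6) = 7.333 servings → $1.83.
kale only: max(1105/412, 4.4/1.7) = 2.682 servings → $1.74.
tempeh + oats with both targets exact would need a negative amount; discard.
tempeh + carrots with both tight: 2.097 servings and 0.6926 servings → $3.42.
tempeh + kale: the both-tight solution has a negative serving — not a feasible corner.
oats + carrots with both tight: 0.7639 servings and 4.023 servings → $1.39.
oats + kale with both targets exact would need a negative amount; discard.
carrots + kale with both tight: 0.4001 servings and 2.447 servings → $1.69.
Cheapest feasible corner: $1.39.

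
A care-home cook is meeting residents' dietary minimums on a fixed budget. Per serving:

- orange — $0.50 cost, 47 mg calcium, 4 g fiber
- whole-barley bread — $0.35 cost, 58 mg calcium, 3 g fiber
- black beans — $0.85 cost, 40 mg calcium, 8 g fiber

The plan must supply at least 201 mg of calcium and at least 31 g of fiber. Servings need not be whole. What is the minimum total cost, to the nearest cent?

For a min-cost LP with two ≥-constraints, a basic feasible solution has at most two positive variables.
orange only: max(201/47, 31/4) = 7.75 servings → $3.88.
whole-barley bread only: max(201/58, 31/3) = 10.33 servings → $3.62.
black beans only: max(201/40, 31/8) = 5.025 servings → $4.27.
orange + whole-barley bread: the both-tight solution has a negative serving — not a feasible corner.
orange + black beans with both tight: 1.704 servings and 3.023 servings → $3.42.
whole-barley bread + black beans with both tight: 1.07 servings and 3.474 servings → $3.33.
Cheapest feasible corner: $3.33.

$3.33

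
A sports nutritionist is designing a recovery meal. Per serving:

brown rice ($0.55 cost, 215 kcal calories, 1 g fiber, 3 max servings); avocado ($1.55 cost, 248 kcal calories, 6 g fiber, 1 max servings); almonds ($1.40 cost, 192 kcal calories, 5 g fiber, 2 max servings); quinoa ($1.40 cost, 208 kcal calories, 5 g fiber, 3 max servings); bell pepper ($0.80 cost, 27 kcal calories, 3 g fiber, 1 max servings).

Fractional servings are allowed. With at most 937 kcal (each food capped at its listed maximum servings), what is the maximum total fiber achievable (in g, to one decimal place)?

25.7 g

Fiber per kcal: bell pepper 0.1111, almonds 0.02604, avocado 0.02419, quinoa 0.02404, brown rice 0.004651.
Take 1 serving of bell pepper: uses 27 kcal, +3.0 g fiber (running total 3.0 g).
Take 2 servings of almonds: uses 384 kcal, +10.0 g fiber (running total 13.0 g).
Take 1 serving of avocado: uses 248 kcal, +6.0 g fiber (running total 19.0 g).
Take 1.337 servings of quinoa: uses 278 kcal, +6.7 g fiber (running total 25.7 g).
Greedy by best ratio exhausts the calories allowance optimally: 25.7 g.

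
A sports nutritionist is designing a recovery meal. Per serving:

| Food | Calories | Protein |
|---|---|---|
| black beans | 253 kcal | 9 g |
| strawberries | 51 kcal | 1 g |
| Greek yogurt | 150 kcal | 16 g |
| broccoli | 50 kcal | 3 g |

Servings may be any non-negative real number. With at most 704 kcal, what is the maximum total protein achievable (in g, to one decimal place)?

75.1 g

Protein per kcal: Greek yogurt 0.1067, broccoli 0.06, black beans 0.03557, strawberries 0.01961.
With no serving limits, spend the whole calories allowance on Greek yogurt: 704 kcal / 150 kcal × 16 g = 75.1 g.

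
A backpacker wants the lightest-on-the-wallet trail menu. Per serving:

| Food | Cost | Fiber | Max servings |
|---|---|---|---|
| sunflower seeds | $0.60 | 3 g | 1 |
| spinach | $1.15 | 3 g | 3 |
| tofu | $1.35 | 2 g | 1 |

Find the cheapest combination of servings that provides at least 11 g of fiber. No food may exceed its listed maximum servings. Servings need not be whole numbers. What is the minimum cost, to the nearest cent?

Cost per g of fiber: sunflower seeds $0.2000, spinach $0.3833, tofu $0.6750.
Take 1 serving of sunflower seeds: +3.0 g fiber for $0.60 (total $0.60, still need 8.0 g).
Take 2.667 servings of spinach: +8.0 g fiber for $3.07 (total $3.67, still need 0.0 g).
Greedy by cheapest-per-g is optimal for a single linear constraint, so the minimum cost is $3.67.

$3.67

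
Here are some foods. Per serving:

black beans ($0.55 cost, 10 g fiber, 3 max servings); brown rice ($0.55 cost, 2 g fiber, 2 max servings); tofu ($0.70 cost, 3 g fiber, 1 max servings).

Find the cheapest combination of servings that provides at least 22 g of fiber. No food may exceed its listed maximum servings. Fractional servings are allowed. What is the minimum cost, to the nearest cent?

Cost per g of fiber: black beans $0.0550, tofu $0.2333, brown rice $0.2750.
Take 2.2 servings of black beans: +22.0 g fiber for $1.21 (total $1.21, still need 0.0 g).
Greedy by cheapest-per-g is optimal for a single linear constraint, so the minimum cost is $1.21.

$1.21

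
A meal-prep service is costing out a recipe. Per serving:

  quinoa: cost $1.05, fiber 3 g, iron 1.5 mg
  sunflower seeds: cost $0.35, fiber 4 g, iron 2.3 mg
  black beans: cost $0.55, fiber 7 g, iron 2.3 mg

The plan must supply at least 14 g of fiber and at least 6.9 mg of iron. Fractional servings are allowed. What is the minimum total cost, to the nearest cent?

$1.18

A basic optimal solution has at most two foods positive. Try each food alone and each pair with both targets met exactly.
quinoa only: max(14/3, 6.9/1.5) = 4.667 servings → $4.90.
sunflower seeds only: max(14/4, 6.9/2.3) = 3.5 servings → $1.23.
black beans only: max(14/7, 6.9/2.3) = 3 servings → $1.65.
quinoa + sunflower seeds: intersection lies outside the first quadrant.
quinoa + black beans with both tight: 4.472 servings and 0.08333 servings → $4.74.
sunflower seeds + black beans with both tight: 2.333 servings and 0.6667 servings → $1.18.
Cheapest feasible corner: $1.18.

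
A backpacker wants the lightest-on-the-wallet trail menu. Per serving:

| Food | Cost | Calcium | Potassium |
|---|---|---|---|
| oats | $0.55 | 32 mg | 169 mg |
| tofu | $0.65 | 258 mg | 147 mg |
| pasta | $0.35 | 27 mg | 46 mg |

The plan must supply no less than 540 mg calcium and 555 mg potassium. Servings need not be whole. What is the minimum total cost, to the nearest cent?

An LP optimum is at a vertex; with two nutrient constraints at most two foods are used. Check each candidate.
oats only: max(540/32, 555/169) = 16.88 servings → $9.28.
tofu only: max(540/258, 555/147) = 3.776 servings → $2.45.
pasta only: max(540/27, 555/46) = 20 servings → $7.00.
oats + tofu with both tight: 1.64 servings and 1.89 servings → $2.13.
oats + pasta with both targets exact would need a negative amount; discard.
tofu + pasta with both tight: 1.248 servings and 8.078 servings → $3.64.
The minimum over all feasible corners is $2.13.

$2.13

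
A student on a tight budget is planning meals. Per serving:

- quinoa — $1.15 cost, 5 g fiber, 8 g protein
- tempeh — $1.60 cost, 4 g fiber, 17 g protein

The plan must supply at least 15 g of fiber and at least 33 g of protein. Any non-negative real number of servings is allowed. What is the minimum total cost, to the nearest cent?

$4.03

At the optimum either one food covers both requirements or two foods hit both targets exactly; no other combination can be cheaper.
quinoa only: max(15/5, 33/8) = 4.125 servings → $4.74.
tempeh only: max(15/4, 33/17) = 3.75 servings → $6.00.
quinoa + tempeh with both tight: 2.321 servings and 0.8491 servings → $4.03.
So the least-cost plan costs $4.03.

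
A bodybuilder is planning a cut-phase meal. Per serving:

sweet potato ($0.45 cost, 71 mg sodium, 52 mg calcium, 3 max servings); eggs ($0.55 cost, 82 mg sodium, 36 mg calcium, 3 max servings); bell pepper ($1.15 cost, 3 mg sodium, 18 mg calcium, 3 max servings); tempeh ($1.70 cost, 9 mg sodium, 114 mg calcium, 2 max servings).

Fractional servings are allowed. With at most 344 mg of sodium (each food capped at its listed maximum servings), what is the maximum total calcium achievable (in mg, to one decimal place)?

Calcium per mg sodium: tempeh 12.67, bell pepper 6, sweet potato 0.7324, eggs 0.439.
Take 2 servings of tempeh: uses 18 mg sodium, +228.0 mg calcium (running total 228.0 mg).
Take 3 servings of bell pepper: uses 9 mg sodium, +54.0 mg calcium (running total 282.0 mg).
Take 3 servings of sweet potato: uses 213 mg sodium, +156.0 mg calcium (running total 438.0 mg).
Take 1.268 servings of eggs: uses 104 mg sodium, +45.7 mg calcium (running total 483.7 mg).
Filling greedily by calcium-per-mg sodium is optimal for one linear limit, giving 483.7 mg.

483.7 mg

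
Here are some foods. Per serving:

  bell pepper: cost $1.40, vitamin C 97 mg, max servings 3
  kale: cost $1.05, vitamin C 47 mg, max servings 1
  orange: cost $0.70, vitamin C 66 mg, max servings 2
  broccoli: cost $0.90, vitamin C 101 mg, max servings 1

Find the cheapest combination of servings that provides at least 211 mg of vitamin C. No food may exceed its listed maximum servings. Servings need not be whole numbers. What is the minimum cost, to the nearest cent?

$2.07

Cost per mg of vitamin C: broccoli $0.0089, orange $0.0106, bell pepper $0.0144, kale $0.0223.
Take 1 serving of broccoli: +101.0 mg vitamin C for $0.90 (total $0.90, still need 110.0 mg).
Take 1.667 servings of orange: +110.0 mg vitamin C for $1.17 (total $2.07, still need 0.0 mg).
Greedy by cheapest-per-mg is optimal for a single linear constraint, so the minimum cost is $2.07.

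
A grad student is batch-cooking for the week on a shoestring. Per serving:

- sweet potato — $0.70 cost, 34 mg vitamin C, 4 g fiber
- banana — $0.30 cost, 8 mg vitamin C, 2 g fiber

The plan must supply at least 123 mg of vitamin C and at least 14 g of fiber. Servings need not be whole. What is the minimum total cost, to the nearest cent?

$2.53

sweet potato only: max(123/34, 14/4) = 3.618 servings → $2.53.
banana only: max(123/8, 14/2) = 15.38 servings → $4.61.
sweet potato + banana: the both-tight solution has a negative serving — not a feasible corner.
The minimum over all feasible corners is $2.53.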